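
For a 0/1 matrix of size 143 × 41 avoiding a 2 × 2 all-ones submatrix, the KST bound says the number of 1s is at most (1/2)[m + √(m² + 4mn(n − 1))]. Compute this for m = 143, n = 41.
z(143, 41; 2, 2) ≤ (1/2)[143 + √(143² + 4·143·41·40)] = (1/2)[143 + √958529] = 561.0225

Kővári–Sós–Turán: let r_1, ..., r_143 be the row sums and z = Σ r_i the total number of 1s. Each pair of columns can share at most one row with both entries 1 (else a 2×2 all-ones block appears), so Σ_i C(r_i, 2) ≤ C(41, 2) = 820. By convexity Σ_i C(r_i, 2) ≥ 143·C(z/143, 2) = z(z − 143)/(2·143), giving z² − 143z − 143·41·40 ≤ 0 and hence z ≤ (1/2)[143 + √(20449 + 4·234520)] = (1/2)[143 + √958529] ≈ (1/2)(143 + 979.0449) = 561.0225.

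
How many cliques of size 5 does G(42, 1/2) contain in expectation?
E[# K_5] = C(42, 5) · (1/2)^C(5, 2) = 850668 / 2^10 = 212667/256 ≈ 830.730469

For each 5-subset S of vertices (there are C(42, 5) = 850668 such S), let X_S = 1 if S induces a K_5 (all C(5, 2) = 10 edges present). Then P(X_S = 1) = (1/2)^10 = 1/1024. By linearity of expectation, E[# K_5] = C(42, 5) · (1/2)^10 = 850668 / 1024 = 212667/256 ≈ 830.730469.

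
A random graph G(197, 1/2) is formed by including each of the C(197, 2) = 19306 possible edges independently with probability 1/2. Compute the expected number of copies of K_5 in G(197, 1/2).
E[# K_5] = C(197, 5) · (1/2)^C(5, 2) = 2349279569 / 2^10 ≈ 2294218.329102

For each 5-subset S of vertices (there are C(197, 5) = 2349279569 such S), let X_S = 1 if S induces a K_5 (all C(5, 2) = 10 edges present). Then P(X_S = 1) = (1/2)^10 = 1/1024. By linearity of expectation, E[# K_5] = C(197, 5) · (1/2)^10 = 2349279569 / 1024 ≈ 2294218.329102.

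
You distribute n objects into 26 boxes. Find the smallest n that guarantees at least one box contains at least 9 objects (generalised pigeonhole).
n = (9 − 1)·26 + 1 = 209

By the generalised pigeonhole principle, to guarantee some box contains ≥ r objects we need more than (r − 1) · k objects total. Threshold: n = (r − 1) · k + 1. With r = 9 and k = 26: n = 8 · 26 + 1 = 208 + 1 = 209. For n = 208 = 8 · 26, we can put exactly 8 objects in every box, avoiding 9 in any single one — so 209 is tight.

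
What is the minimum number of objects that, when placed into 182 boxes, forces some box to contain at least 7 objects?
n = (7 − 1)·182 + 1 = 1093

By the generalised pigeonhole principle, to guarantee some box contains ≥ r objects we need more than (r − 1) · k objects total. Threshold: n = (r − 1) · k + 1. With r = 7 and k = 182: n = 6 · 182 + 1 = 1092 + 1 = 1093. For n = 1092 = 6 · 182, we can put exactly 6 objects in every box, avoiding 7 in any single one — so 1093 is tight.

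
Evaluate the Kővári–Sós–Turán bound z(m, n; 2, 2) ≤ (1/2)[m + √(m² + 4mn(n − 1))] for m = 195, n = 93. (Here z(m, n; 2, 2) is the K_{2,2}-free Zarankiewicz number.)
z(195, 93; 2, 2) ≤ (1/2)[195 + √(195² + 4·195·93·92)] = (1/2)[195 + √6711705] = 1392.8479

Kővári–Sós–Turán: let r_1, ..., r_195 be the row sums and z = Σ r_i the total number of 1s. Each pair of columns can share at most one row with both entries 1 (else a 2×2 all-ones block appears), so Σ_i C(r_i, 2) ≤ C(93, 2) = 4278. By convexity Σ_i C(r_i, 2) ≥ 195·C(z/195, 2) = z(z − 195)/(2·195), giving z² − 195z − 195·93·92 ≤ 0 and hence z ≤ (1/2)[195 + √(38025 + 4·1668420)] = (1/2)[195 + √6711705] ≈ (1/2)(195 + 2590.6959) = 1392.8479.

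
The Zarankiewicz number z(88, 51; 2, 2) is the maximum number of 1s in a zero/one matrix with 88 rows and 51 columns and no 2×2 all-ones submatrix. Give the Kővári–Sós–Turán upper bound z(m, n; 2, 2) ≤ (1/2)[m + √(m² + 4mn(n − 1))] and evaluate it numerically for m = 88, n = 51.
z(88, 51; 2, 2) ≤ (1/2)[88 + √(88² + 4·88·51·50)] = (1/2)[88 + √905344] = 519.7478

Kővári–Sós–Turán: let r_1, ..., r_88 be the row sums and z = Σ r_i the total number of 1s. Each pair of columns can share at most one row with both entries 1 (else a 2×2 all-ones block appears), so Σ_i C(r_i, 2) ≤ C(51, 2) = 1275. By convexity Σ_i C(r_i, 2) ≥ 88·C(z/88, 2) = z(z − 88)/(2·88), giving z² − 88z − 88·51·50 ≤ 0 and hence z ≤ (1/2)[88 + √(7744 + 4·224400)] = (1/2)[88 + √905344] ≈ (1/2)(88 + 951.4957) = 519.7478.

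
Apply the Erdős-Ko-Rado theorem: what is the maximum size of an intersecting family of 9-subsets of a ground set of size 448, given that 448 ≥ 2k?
max |F| = C(447, 8) = 37117789203840345

Erdős-Ko-Rado (1961): when n ≥ 2k, max |F| = C(n−1, k−1). The bound is attained by the star {A : i ∈ A} for any fixed i ∈ [n]. Here C(448−1, 9−1) = C(447, 8) = 37117789203840345.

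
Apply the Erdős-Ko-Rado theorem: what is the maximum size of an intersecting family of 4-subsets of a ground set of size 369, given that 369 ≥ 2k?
max |F| = C(368, 3) = 8238416

Erdős-Ko-Rado (1961): when n ≥ 2k, max |F| = C(n−1, k−1). The bound is attained by the star {A : i ∈ A} for any fixed i ∈ [n]. Here C(369−1, 4−1) = C(368, 3) = 8238416.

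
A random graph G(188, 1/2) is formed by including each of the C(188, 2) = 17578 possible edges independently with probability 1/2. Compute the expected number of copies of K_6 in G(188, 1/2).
E[# K_6] = C(188, 6) · (1/2)^C(6, 2) = 56574476596 / 2^15 = 14143619149/8192 ≈ 1726516.009399

For each 6-subset S of vertices (there are C(188, 6) = 56574476596 such S), let X_S = 1 if S induces a K_6 (all C(6, 2) = 15 edges present). Then P(X_S = 1) = (1/2)^15 = 1/32768. By linearity of expectation, E[# K_6] = C(188, 6) · (1/2)^15 = 56574476596 / 32768 = 14143619149/8192 ≈ 1726516.009399.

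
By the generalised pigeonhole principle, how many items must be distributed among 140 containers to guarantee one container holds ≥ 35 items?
n = (35 − 1)·140 + 1 = 4761

By the generalised pigeonhole principle, to guarantee some box contains ≥ r objects we need more than (r − 1) · k objects total. Threshold: n = (r − 1) · k + 1. With r = 35 and k = 140: n = 34 · 140 + 1 = 4760 + 1 = 4761. For n = 4760 = 34 · 140, we can put exactly 34 objects in every box, avoiding 35 in any single one — so 4761 is tight.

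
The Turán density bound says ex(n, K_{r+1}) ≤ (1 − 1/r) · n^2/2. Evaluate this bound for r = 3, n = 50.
Turán density bound = (2/3) · 50^2/2 = 2500/3 ≈ 833.3333

Turán's theorem: ex(n, K_{r+1}) is achieved by the complete r-partite Turán graph T(n, r) with parts as balanced as possible, and is at most (1 − 1/r) · n^2/2. For r = 3, n = 50: the density bound is (2/3) · 2500/2 = 2500/3 ≈ 833.3333. The integer-valued extremum is e(T(50, 3)) = 833, which is strictly less than the density bound 2500/3 since 3 ∤ 50 (the parts of T(50, 3) cannot all be equal).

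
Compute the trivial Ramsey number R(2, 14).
R(2, 14) = 14

R(2, k) = k for all k ≥ 2: in a 2-colouring of K_k, either some edge is red (a red K_2) or all edges are blue (a blue K_k). And K_{13} coloured all-blue has no blue K_14, so R(2, 14) > 13. Hence R(2, 14) = 14.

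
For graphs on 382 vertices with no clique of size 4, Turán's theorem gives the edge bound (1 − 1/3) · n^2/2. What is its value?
Turán density bound = (2/3) · 382^2/2 = 145924/3 ≈ 48641.3333

Turán's theorem: ex(n, K_{r+1}) is achieved by the complete r-partite Turán graph T(n, r) with parts as balanced as possible, and is at most (1 − 1/r) · n^2/2. For r = 3, n = 382: the density bound is (2/3) · 145924/2 = 145924/3 ≈ 48641.3333. The integer-valued extremum is e(T(382, 3)) = 48641, which is strictly less than the density bound 145924/3 since 3 ∤ 382 (the parts of T(382, 3) cannot all be equal).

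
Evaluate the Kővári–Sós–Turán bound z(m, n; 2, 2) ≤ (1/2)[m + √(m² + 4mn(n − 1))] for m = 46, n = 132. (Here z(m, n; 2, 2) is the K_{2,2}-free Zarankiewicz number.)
z(46, 132; 2, 2) ≤ (1/2)[46 + √(46² + 4·46·132·131)] = (1/2)[46 + √3183844] = 915.1665

Kővári–Sós–Turán: let r_1, ..., r_46 be the row sums and z = Σ r_i the total number of 1s. Each pair of columns can share at most one row with both entries 1 (else a 2×2 all-ones block appears), so Σ_i C(r_i, 2) ≤ C(132, 2) = 8646. By convexity Σ_i C(r_i, 2) ≥ 46·C(z/46, 2) = z(z − 46)/(2·46), giving z² − 46z − 46·132·131 ≤ 0 and hence z ≤ (1/2)[46 + √(2116 + 4·795432)] = (1/2)[46 + √3183844] ≈ (1/2)(46 + 1784.3329) = 915.1665.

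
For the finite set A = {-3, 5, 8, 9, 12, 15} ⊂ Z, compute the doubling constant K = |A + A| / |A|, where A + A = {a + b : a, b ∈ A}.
K = |A + A| / |A| = 18/6 = 3

Enumerate A + A = {a + b : a, b ∈ A}. With |A| = 6, there are |A|^2 = 36 ordered sum pairs; collecting distinct values, A + A = {-6, 2, 5, 6, 9, 10, 12, 13, 14, 16, 17, 18, 20, 21, 23, 24, 27, 30}, so |A + A| = 18. Thus K = 18/6 = 3. For comparison, the minimum possible |A + A| over all 6-element sets is 2·6 − 1 = 11 (so min K = 11/6), attained only by arithmetic progressions.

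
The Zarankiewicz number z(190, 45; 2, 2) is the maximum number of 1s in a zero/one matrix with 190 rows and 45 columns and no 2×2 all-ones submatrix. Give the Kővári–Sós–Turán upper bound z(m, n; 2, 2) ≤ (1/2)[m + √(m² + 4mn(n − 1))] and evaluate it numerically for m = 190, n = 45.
z(190, 45; 2, 2) ≤ (1/2)[190 + √(190² + 4·190·45·44)] = (1/2)[190 + √1540900] = 715.665

Kővári–Sós–Turán: let r_1, ..., r_190 be the row sums and z = Σ r_i the total number of 1s. Each pair of columns can share at most one row with both entries 1 (else a 2×2 all-ones block appears), so Σ_i C(r_i, 2) ≤ C(45, 2) = 990. By convexity Σ_i C(r_i, 2) ≥ 190·C(z/190, 2) = z(z − 190)/(2·190), giving z² − 190z − 190·45·44 ≤ 0 and hence z ≤ (1/2)[190 + √(36100 + 4·376200)] = (1/2)[190 + √1540900] ≈ (1/2)(190 + 1241.3299) = 715.665.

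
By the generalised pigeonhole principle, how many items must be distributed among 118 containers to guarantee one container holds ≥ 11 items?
n = (11 − 1)·118 + 1 = 1181

By the generalised pigeonhole principle, to guarantee some box contains ≥ r objects we need more than (r − 1) · k objects total. Threshold: n = (r − 1) · k + 1. With r = 11 and k = 118: n = 10 · 118 + 1 = 1180 + 1 = 1181. For n = 1180 = 10 · 118, we can put exactly 10 objects in every box, avoiding 11 in any single one — so 1181 is tight.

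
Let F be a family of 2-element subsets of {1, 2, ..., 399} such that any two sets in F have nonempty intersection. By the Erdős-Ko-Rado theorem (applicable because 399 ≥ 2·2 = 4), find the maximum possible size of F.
max |F| = C(398, 1) = 398

Erdős-Ko-Rado (1961): when n ≥ 2k, max |F| = C(n−1, k−1). The bound is attained by the star {A : i ∈ A} for any fixed i ∈ [n]. Here C(399−1, 2−1) = C(398, 1) = 398.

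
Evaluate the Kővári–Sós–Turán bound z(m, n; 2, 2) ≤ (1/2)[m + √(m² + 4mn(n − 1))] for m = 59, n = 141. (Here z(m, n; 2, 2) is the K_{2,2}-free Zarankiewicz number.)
z(59, 141; 2, 2) ≤ (1/2)[59 + √(59² + 4·59·141·140)] = (1/2)[59 + √4662121] = 1109.0973

Kővári–Sós–Turán: let r_1, ..., r_59 be the row sums and z = Σ r_i the total number of 1s. Each pair of columns can share at most one row with both entries 1 (else a 2×2 all-ones block appears), so Σ_i C(r_i, 2) ≤ C(141, 2) = 9870. By convexity Σ_i C(r_i, 2) ≥ 59·C(z/59, 2) = z(z − 59)/(2·59), giving z² − 59z − 59·141·140 ≤ 0 and hence z ≤ (1/2)[59 + √(3481 + 4·1164660)] = (1/2)[59 + √4662121] ≈ (1/2)(59 + 2159.1945) = 1109.0973.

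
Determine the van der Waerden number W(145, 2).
W(145, 2) = 145 + 1 = 146

A 2-term AP is any pair of integers, so a monochromatic 2-AP exists iff some colour is used at least twice. With 145 colours, the colouring i ↦ i on {1, ..., 145} uses each colour once, avoiding any monochromatic pair, so W(145, 2) > 145. For {1, ..., 146}, pigeonhole forces two integers of the same colour, which form a monochromatic 2-AP. Hence W(145, 2) = 146.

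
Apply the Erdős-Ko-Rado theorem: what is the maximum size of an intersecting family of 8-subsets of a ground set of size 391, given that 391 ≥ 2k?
max |F| = C(390, 7) = 257932234834560

The Erdős-Ko-Rado theorem states: for n ≥ 2k, an intersecting family of k-subsets of an n-element set has size at most C(n − 1, k − 1), with equality for 'star' families {A ⊆ [n] : |A| = k, i ∈ A} (fix an element i). For n = 391, k = 8: C(390, 7) = 257932234834560.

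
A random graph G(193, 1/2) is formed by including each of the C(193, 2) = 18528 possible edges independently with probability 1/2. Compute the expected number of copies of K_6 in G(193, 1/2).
E[# K_6] = C(193, 6) · (1/2)^C(6, 2) = 66364016544 / 2^15 = 2073875517/1024 ≈ 2025269.059570

For each 6-subset S of vertices (there are C(193, 6) = 66364016544 such S), let X_S = 1 if S induces a K_6 (all C(6, 2) = 15 edges present). Then P(X_S = 1) = (1/2)^15 = 1/32768. By linearity of expectation, E[# K_6] = C(193, 6) · (1/2)^15 = 66364016544 / 32768 = 2073875517/1024 ≈ 2025269.059570.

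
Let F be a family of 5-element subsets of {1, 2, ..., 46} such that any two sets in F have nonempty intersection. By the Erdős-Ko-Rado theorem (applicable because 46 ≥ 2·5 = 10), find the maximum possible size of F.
max |F| = C(45, 4) = 148995

The Erdős-Ko-Rado theorem states: for n ≥ 2k, an intersecting family of k-subsets of an n-element set has size at most C(n − 1, k − 1), with equality for 'star' families {A ⊆ [n] : |A| = k, i ∈ A} (fix an element i). For n = 46, k = 5: C(45, 4) = 148995.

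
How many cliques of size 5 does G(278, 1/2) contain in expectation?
E[# K_5] = C(278, 5) · (1/2)^C(5, 2) = 13345524830 / 2^10 = 6672762415/512 ≈ 13032739.091797

For each 5-subset S of vertices (there are C(278, 5) = 13345524830 such S), let X_S = 1 if S induces a K_5 (all C(5, 2) = 10 edges present). Then P(X_S = 1) = (1/2)^10 = 1/1024. By linearity of expectation, E[# K_5] = C(278, 5) · (1/2)^10 = 13345524830 / 1024 = 6672762415/512 ≈ 13032739.091797.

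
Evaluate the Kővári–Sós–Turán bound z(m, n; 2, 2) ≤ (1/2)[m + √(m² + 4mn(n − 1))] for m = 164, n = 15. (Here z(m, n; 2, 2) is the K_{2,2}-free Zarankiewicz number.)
z(164, 15; 2, 2) ≤ (1/2)[164 + √(164² + 4·164·15·14)] = (1/2)[164 + √164656] = 284.8891

Kővári–Sós–Turán: let r_1, ..., r_164 be the row sums and z = Σ r_i the total number of 1s. Each pair of columns can share at most one row with both entries 1 (else a 2×2 all-ones block appears), so Σ_i C(r_i, 2) ≤ C(15, 2) = 105. By convexity Σ_i C(r_i, 2) ≥ 164·C(z/164, 2) = z(z − 164)/(2·164), giving z² − 164z − 164·15·14 ≤ 0 and hence z ≤ (1/2)[164 + √(26896 + 4·34440)] = (1/2)[164 + √164656] ≈ (1/2)(164 + 405.7783) = 284.8891.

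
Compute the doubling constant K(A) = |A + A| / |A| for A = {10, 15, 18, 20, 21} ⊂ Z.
K = |A + A| / |A| = 13/5

Enumerate A + A = {a + b : a, b ∈ A}. With |A| = 5, there are |A|^2 = 25 ordered sum pairs; collecting distinct values, A + A = {20, 25, 28, 30, 31, 33, 35, 36, 38, 39, 40, 41, 42}, so |A + A| = 13. Thus K = 13/5. For comparison, the minimum possible |A + A| over all 5-element sets is 2·5 − 1 = 9 (so min K = 9/5), attained only by arithmetic progressions.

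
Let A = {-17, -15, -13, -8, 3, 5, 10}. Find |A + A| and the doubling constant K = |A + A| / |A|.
K = |A + A| / |A| = 23/7

Enumerate A + A = {a + b : a, b ∈ A}. With |A| = 7, there are |A|^2 = 49 ordered sum pairs; collecting distinct values, A + A = {-34, -32, -30, -28, -26, -25, -23, -21, -16, -14, -12, -10, -8, -7, -5, -3, 2, 6, 8, 10, 13, 15, 20}, so |A + A| = 23. Thus K = 23/7. For comparison, the minimum possible |A + A| over all 7-element sets is 2·7 − 1 = 13 (so min K = 13/7), attained only by arithmetic progressions.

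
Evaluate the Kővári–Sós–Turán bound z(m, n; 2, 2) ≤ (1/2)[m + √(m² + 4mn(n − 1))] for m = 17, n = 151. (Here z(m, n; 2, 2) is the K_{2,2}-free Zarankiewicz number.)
z(17, 151; 2, 2) ≤ (1/2)[17 + √(17² + 4·17·151·150)] = (1/2)[17 + √1540489] = 629.0822

Kővári–Sós–Turán: let r_1, ..., r_17 be the row sums and z = Σ r_i the total number of 1s. Each pair of columns can share at most one row with both entries 1 (else a 2×2 all-ones block appears), so Σ_i C(r_i, 2) ≤ C(151, 2) = 11325. By convexity Σ_i C(r_i, 2) ≥ 17·C(z/17, 2) = z(z − 17)/(2·17), giving z² − 17z − 17·151·150 ≤ 0 and hence z ≤ (1/2)[17 + √(289 + 4·385050)] = (1/2)[17 + √1540489] ≈ (1/2)(17 + 1241.1644) = 629.0822.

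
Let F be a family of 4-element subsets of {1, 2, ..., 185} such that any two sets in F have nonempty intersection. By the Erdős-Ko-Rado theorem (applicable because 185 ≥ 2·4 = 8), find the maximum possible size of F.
max |F| = C(184, 3) = 1021384

The Erdős-Ko-Rado theorem states: for n ≥ 2k, an intersecting family of k-subsets of an n-element set has size at most C(n − 1, k − 1), with equality for 'star' families {A ⊆ [n] : |A| = k, i ∈ A} (fix an element i). For n = 185, k = 4: C(184, 3) = 1021384.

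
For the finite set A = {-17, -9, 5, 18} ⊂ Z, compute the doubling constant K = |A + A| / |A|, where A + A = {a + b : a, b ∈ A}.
K = |A + A| / |A| = 10/4 = 5/2

Enumerate A + A = {a + b : a, b ∈ A}. With |A| = 4, there are |A|^2 = 16 ordered sum pairs; collecting distinct values, A + A = {-34, -26, -18, -12, -4, 1, 9, 10, 23, 36}, so |A + A| = 10. Thus K = 10/4 = 5/2. For comparison, the minimum possible |A + A| over all 4-element sets is 2·4 − 1 = 7 (so min K = 7/4), attained only by arithmetic progressions.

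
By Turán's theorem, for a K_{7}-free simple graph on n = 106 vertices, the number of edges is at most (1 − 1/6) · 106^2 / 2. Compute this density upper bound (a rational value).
Turán density bound = (5/6) · 106^2/2 = 14045/3 ≈ 4681.6667

Turán's theorem: ex(n, K_{r+1}) is achieved by the complete r-partite Turán graph T(n, r) with parts as balanced as possible, and is at most (1 − 1/r) · n^2/2. For r = 6, n = 106: the density bound is (5/6) · 11236/2 = 14045/3 ≈ 4681.6667. The integer-valued extremum is e(T(106, 6)) = 4681, which is strictly less than the density bound 14045/3 since 6 ∤ 106 (the parts of T(106, 6) cannot all be equal).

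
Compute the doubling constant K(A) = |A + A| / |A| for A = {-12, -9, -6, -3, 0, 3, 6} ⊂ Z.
K = |A + A| / |A| = 13/7

Enumerate A + A = {a + b : a, b ∈ A}. With |A| = 7, there are |A|^2 = 49 ordered sum pairs; collecting distinct values, A + A = {-24, -21, -18, -15, -12, -9, -6, -3, 0, 3, 6, 9, 12}, so |A + A| = 13. Thus K = 13/7. Here |A + A| = 2|A| − 1 = 13, the minimum possible — so K = 13/7 is minimal, which holds iff A is an arithmetic progression.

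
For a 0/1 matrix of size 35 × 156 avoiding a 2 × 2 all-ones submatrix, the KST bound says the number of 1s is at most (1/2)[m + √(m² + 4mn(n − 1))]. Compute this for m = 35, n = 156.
z(35, 156; 2, 2) ≤ (1/2)[35 + √(35² + 4·35·156·155)] = (1/2)[35 + √3386425] = 937.6121

Kővári–Sós–Turán: let r_1, ..., r_35 be the row sums and z = Σ r_i the total number of 1s. Each pair of columns can share at most one row with both entries 1 (else a 2×2 all-ones block appears), so Σ_i C(r_i, 2) ≤ C(156, 2) = 12090. By convexity Σ_i C(r_i, 2) ≥ 35·C(z/35, 2) = z(z − 35)/(2·35), giving z² − 35z − 35·156·155 ≤ 0 and hence z ≤ (1/2)[35 + √(1225 + 4·846300)] = (1/2)[35 + √3386425] ≈ (1/2)(35 + 1840.2242) = 937.6121.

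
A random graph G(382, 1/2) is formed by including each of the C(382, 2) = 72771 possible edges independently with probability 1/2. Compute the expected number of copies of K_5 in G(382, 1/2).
E[# K_5] = C(382, 5) · (1/2)^C(5, 2) = 66027020346 / 2^10 = 33013510173/512 ≈ 64479512.056641

For each 5-subset S of vertices (there are C(382, 5) = 66027020346 such S), let X_S = 1 if S induces a K_5 (all C(5, 2) = 10 edges present). Then P(X_S = 1) = (1/2)^10 = 1/1024. By linearity of expectation, E[# K_5] = C(382, 5) · (1/2)^10 = 66027020346 / 1024 = 33013510173/512 ≈ 64479512.056641.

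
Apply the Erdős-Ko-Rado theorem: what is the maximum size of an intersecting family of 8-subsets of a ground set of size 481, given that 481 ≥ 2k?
max |F| = C(480, 7) = 1114734375943200

The Erdős-Ko-Rado theorem states: for n ≥ 2k, an intersecting family of k-subsets of an n-element set has size at most C(n − 1, k − 1), with equality for 'star' families {A ⊆ [n] : |A| = k, i ∈ A} (fix an element i). For n = 481, k = 8: C(480, 7) = 1114734375943200.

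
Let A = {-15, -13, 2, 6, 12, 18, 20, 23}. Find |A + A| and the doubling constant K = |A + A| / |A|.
K = |A + A| / |A| = 33/8

Enumerate A + A = {a + b : a, b ∈ A}. With |A| = 8, there are |A|^2 = 64 ordered sum pairs; collecting distinct values, A + A = {-30, -28, -26, -13, -11, -9, -7, -3, -1, 3, 4, 5, 7, 8, 10, 12, 14, 18, 20, 22, 24, 25, 26, 29, 30, 32, 35, 36, 38, 40, 41, 43, 46}, so |A + A| = 33. Thus K = 33/8. For comparison, the minimum possible |A + A| over all 8-element sets is 2·8 − 1 = 15 (so min K = 15/8), attained only by arithmetic progressions.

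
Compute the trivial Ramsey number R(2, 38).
R(2, 38) = 38

R(2, k) = k for all k ≥ 2: in a 2-colouring of K_k, either some edge is red (a red K_2) or all edges are blue (a blue K_k). And K_{37} coloured all-blue has no blue K_38, so R(2, 38) > 37. Hence R(2, 38) = 38.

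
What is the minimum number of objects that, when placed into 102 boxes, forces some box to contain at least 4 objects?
n = (4 − 1)·102 + 1 = 307

By the generalised pigeonhole principle, to guarantee some box contains ≥ r objects we need more than (r − 1) · k objects total. Threshold: n = (r − 1) · k + 1. With r = 4 and k = 102: n = 3 · 102 + 1 = 306 + 1 = 307. For n = 306 = 3 · 102, we can put exactly 3 objects in every box, avoiding 4 in any single one — so 307 is tight.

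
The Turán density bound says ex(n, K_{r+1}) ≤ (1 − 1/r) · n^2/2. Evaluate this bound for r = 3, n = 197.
Turán density bound = (2/3) · 197^2/2 = 38809/3 ≈ 12936.3333

Turán's theorem: ex(n, K_{r+1}) is achieved by the complete r-partite Turán graph T(n, r) with parts as balanced as possible, and is at most (1 − 1/r) · n^2/2. For r = 3, n = 197: the density bound is (2/3) · 38809/2 = 38809/3 ≈ 12936.3333. The integer-valued extremum is e(T(197, 3)) = 12936, which is strictly less than the density bound 38809/3 since 3 ∤ 197 (the parts of T(197, 3) cannot all be equal).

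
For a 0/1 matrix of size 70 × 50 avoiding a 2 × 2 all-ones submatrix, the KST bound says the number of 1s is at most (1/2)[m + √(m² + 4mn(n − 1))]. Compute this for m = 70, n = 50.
z(70, 50; 2, 2) ≤ (1/2)[70 + √(70² + 4·70·50·49)] = (1/2)[70 + √690900] = 450.602

Kővári–Sós–Turán: let r_1, ..., r_70 be the row sums and z = Σ r_i the total number of 1s. Each pair of columns can share at most one row with both entries 1 (else a 2×2 all-ones block appears), so Σ_i C(r_i, 2) ≤ C(50, 2) = 1225. By convexity Σ_i C(r_i, 2) ≥ 70·C(z/70, 2) = z(z − 70)/(2·70), giving z² − 70z − 70·50·49 ≤ 0 and hence z ≤ (1/2)[70 + √(4900 + 4·171500)] = (1/2)[70 + √690900] ≈ (1/2)(70 + 831.2039) = 450.602.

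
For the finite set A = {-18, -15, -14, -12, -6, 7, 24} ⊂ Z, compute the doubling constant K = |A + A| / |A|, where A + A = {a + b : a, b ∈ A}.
K = |A + A| / |A| = 26/7

Enumerate A + A = {a + b : a, b ∈ A}. With |A| = 7, there are |A|^2 = 49 ordered sum pairs; collecting distinct values, A + A = {-36, -33, -32, -30, -29, -28, -27, -26, -24, -21, -20, -18, -12, -11, -8, -7, -5, 1, 6, 9, 10, 12, 14, 18, 31, 48}, so |A + A| = 26. Thus K = 26/7. For comparison, the minimum possible |A + A| over all 7-element sets is 2·7 − 1 = 13 (so min K = 13/7), attained only by arithmetic progressions.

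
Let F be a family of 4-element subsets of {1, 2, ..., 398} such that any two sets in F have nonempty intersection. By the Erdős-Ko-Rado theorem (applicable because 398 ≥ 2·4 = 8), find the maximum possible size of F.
max |F| = C(397, 3) = 10349790

Erdős-Ko-Rado (1961): when n ≥ 2k, max |F| = C(n−1, k−1). The bound is attained by the star {A : i ∈ A} for any fixed i ∈ [n]. Here C(398−1, 4−1) = C(397, 3) = 10349790.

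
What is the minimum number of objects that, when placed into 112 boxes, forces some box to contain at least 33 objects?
n = (33 − 1)·112 + 1 = 3585

By the generalised pigeonhole principle, to guarantee some box contains ≥ r objects we need more than (r − 1) · k objects total. Threshold: n = (r − 1) · k + 1. With r = 33 and k = 112: n = 32 · 112 + 1 = 3584 + 1 = 3585. For n = 3584 = 32 · 112, we can put exactly 32 objects in every box, avoiding 33 in any single one — so 3585 is tight.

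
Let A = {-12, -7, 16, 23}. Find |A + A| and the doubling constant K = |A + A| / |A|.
K = |A + A| / |A| = 10/4 = 5/2

Enumerate A + A = {a + b : a, b ∈ A}. With |A| = 4, there are |A|^2 = 16 ordered sum pairs; collecting distinct values, A + A = {-24, -19, -14, 4, 9, 11, 16, 32, 39, 46}, so |A + A| = 10. Thus K = 10/4 = 5/2. For comparison, the minimum possible |A + A| over all 4-element sets is 2·4 − 1 = 7 (so min K = 7/4), attained only by arithmetic progressions.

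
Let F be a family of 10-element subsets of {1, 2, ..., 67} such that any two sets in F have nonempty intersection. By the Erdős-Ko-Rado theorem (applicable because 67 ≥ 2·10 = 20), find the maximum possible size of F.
max |F| = C(66, 9) = 37014131440

The Erdős-Ko-Rado theorem states: for n ≥ 2k, an intersecting family of k-subsets of an n-element set has size at most C(n − 1, k − 1), with equality for 'star' families {A ⊆ [n] : |A| = k, i ∈ A} (fix an element i). For n = 67, k = 10: C(66, 9) = 37014131440.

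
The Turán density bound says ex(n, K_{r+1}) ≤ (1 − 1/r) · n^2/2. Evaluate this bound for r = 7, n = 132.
Turán density bound = (6/7) · 132^2/2 = 52272/7 ≈ 7467.4286

Turán's theorem: ex(n, K_{r+1}) is achieved by the complete r-partite Turán graph T(n, r) with parts as balanced as possible, and is at most (1 − 1/r) · n^2/2. For r = 7, n = 132: the density bound is (6/7) · 17424/2 = 52272/7 ≈ 7467.4286. The integer-valued extremum is e(T(132, 7)) = 7467, which is strictly less than the density bound 52272/7 since 7 ∤ 132 (the parts of T(132, 7) cannot all be equal).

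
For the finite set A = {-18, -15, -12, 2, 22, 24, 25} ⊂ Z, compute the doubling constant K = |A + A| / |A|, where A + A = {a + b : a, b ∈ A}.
K = |A + A| / |A| = 24/7

Enumerate A + A = {a + b : a, b ∈ A}. With |A| = 7, there are |A|^2 = 49 ordered sum pairs; collecting distinct values, A + A = {-36, -33, -30, -27, -24, -16, -13, -10, 4, 6, 7, 9, 10, 12, 13, 24, 26, 27, 44, 46, 47, 48, 49, 50}, so |A + A| = 24. Thus K = 24/7. For comparison, the minimum possible |A + A| over all 7-element sets is 2·7 − 1 = 13 (so min K = 13/7), attained only by arithmetic progressions.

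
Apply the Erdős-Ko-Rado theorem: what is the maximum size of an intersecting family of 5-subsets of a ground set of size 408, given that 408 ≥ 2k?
max |F| = C(407, 4) = 1126537335

The Erdős-Ko-Rado theorem states: for n ≥ 2k, an intersecting family of k-subsets of an n-element set has size at most C(n − 1, k − 1), with equality for 'star' families {A ⊆ [n] : |A| = k, i ∈ A} (fix an element i). For n = 408, k = 5: C(407, 4) = 1126537335.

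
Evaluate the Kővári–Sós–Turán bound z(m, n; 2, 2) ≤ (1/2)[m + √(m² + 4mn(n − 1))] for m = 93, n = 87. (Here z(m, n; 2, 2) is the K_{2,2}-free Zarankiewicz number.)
z(93, 87; 2, 2) ≤ (1/2)[93 + √(93² + 4·93·87·86)] = (1/2)[93 + √2791953] = 881.9569

Kővári–Sós–Turán: let r_1, ..., r_93 be the row sums and z = Σ r_i the total number of 1s. Each pair of columns can share at most one row with both entries 1 (else a 2×2 all-ones block appears), so Σ_i C(r_i, 2) ≤ C(87, 2) = 3741. By convexity Σ_i C(r_i, 2) ≥ 93·C(z/93, 2) = z(z − 93)/(2·93), giving z² − 93z − 93·87·86 ≤ 0 and hence z ≤ (1/2)[93 + √(8649 + 4·695826)] = (1/2)[93 + √2791953] ≈ (1/2)(93 + 1670.9138) = 881.9569.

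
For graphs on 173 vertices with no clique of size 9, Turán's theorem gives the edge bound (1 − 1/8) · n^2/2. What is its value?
Turán density bound = (7/8) · 173^2/2 = 209503/16 ≈ 13093.9375

Turán's theorem: ex(n, K_{r+1}) is achieved by the complete r-partite Turán graph T(n, r) with parts as balanced as possible, and is at most (1 − 1/r) · n^2/2. For r = 8, n = 173: the density bound is (7/8) · 29929/2 = 209503/16 ≈ 13093.9375. The integer-valued extremum is e(T(173, 8)) = 13093, which is strictly less than the density bound 209503/16 since 8 ∤ 173 (the parts of T(173, 8) cannot all be equal).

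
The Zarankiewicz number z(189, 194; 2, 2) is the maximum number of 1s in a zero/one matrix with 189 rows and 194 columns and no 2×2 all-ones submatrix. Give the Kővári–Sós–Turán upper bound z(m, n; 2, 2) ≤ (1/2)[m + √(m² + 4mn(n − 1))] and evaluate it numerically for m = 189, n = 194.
z(189, 194; 2, 2) ≤ (1/2)[189 + √(189² + 4·189·194·193)] = (1/2)[189 + √28341873] = 2756.3543

Kővári–Sós–Turán: let r_1, ..., r_189 be the row sums and z = Σ r_i the total number of 1s. Each pair of columns can share at most one row with both entries 1 (else a 2×2 all-ones block appears), so Σ_i C(r_i, 2) ≤ C(194, 2) = 18721. By convexity Σ_i C(r_i, 2) ≥ 189·C(z/189, 2) = z(z − 189)/(2·189), giving z² − 189z − 189·194·193 ≤ 0 and hence z ≤ (1/2)[189 + √(35721 + 4·7076538)] = (1/2)[189 + √28341873] ≈ (1/2)(189 + 5323.7086) = 2756.3543.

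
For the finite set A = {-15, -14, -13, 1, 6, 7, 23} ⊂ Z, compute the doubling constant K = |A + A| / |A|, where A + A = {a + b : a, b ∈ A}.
K = |A + A| / |A| = 24/7

Enumerate A + A = {a + b : a, b ∈ A}. With |A| = 7, there are |A|^2 = 49 ordered sum pairs; collecting distinct values, A + A = {-30, -29, -28, -27, -26, -14, -13, -12, -9, -8, -7, -6, 2, 7, 8, 9, 10, 12, 13, 14, 24, 29, 30, 46}, so |A + A| = 24. Thus K = 24/7. For comparison, the minimum possible |A + A| over all 7-element sets is 2·7 − 1 = 13 (so min K = 13/7), attained only by arithmetic progressions.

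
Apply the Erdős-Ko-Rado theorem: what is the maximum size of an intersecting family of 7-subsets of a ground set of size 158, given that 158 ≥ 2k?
max |F| = C(157, 6) = 18883356492

Erdős-Ko-Rado (1961): when n ≥ 2k, max |F| = C(n−1, k−1). The bound is attained by the star {A : i ∈ A} for any fixed i ∈ [n]. Here C(158−1, 7−1) = C(157, 6) = 18883356492.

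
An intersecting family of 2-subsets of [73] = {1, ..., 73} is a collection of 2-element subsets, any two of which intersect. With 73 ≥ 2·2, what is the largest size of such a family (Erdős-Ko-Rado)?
max |F| = C(72, 1) = 72

The Erdős-Ko-Rado theorem states: for n ≥ 2k, an intersecting family of k-subsets of an n-element set has size at most C(n − 1, k − 1), with equality for 'star' families {A ⊆ [n] : |A| = k, i ∈ A} (fix an element i). For n = 73, k = 2: C(72, 1) = 72.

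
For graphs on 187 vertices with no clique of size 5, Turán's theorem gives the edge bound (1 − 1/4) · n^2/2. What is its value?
Turán density bound = (3/4) · 187^2/2 = 104907/8 ≈ 13113.375

Turán's theorem: ex(n, K_{r+1}) is achieved by the complete r-partite Turán graph T(n, r) with parts as balanced as possible, and is at most (1 − 1/r) · n^2/2. For r = 4, n = 187: the density bound is (3/4) · 34969/2 = 104907/8 ≈ 13113.375. The integer-valued extremum is e(T(187, 4)) = 13113, which is strictly less than the density bound 104907/8 since 4 ∤ 187 (the parts of T(187, 4) cannot all be equal).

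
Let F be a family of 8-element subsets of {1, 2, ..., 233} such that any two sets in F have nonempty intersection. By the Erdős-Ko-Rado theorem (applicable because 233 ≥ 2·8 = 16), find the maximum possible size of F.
max |F| = C(232, 7) = 6550913878696

The Erdős-Ko-Rado theorem states: for n ≥ 2k, an intersecting family of k-subsets of an n-element set has size at most C(n − 1, k − 1), with equality for 'star' families {A ⊆ [n] : |A| = k, i ∈ A} (fix an element i). For n = 233, k = 8: C(232, 7) = 6550913878696.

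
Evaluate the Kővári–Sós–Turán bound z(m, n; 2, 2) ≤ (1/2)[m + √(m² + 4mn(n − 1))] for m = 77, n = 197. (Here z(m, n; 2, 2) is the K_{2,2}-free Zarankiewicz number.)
z(77, 197; 2, 2) ≤ (1/2)[77 + √(77² + 4·77·197·196)] = (1/2)[77 + √11898425] = 1763.2047

Kővári–Sós–Turán: let r_1, ..., r_77 be the row sums and z = Σ r_i the total number of 1s. Each pair of columns can share at most one row with both entries 1 (else a 2×2 all-ones block appears), so Σ_i C(r_i, 2) ≤ C(197, 2) = 19306. By convexity Σ_i C(r_i, 2) ≥ 77·C(z/77, 2) = z(z − 77)/(2·77), giving z² − 77z − 77·197·196 ≤ 0 and hence z ≤ (1/2)[77 + √(5929 + 4·2973124)] = (1/2)[77 + √11898425] ≈ (1/2)(77 + 3449.4094) = 1763.2047.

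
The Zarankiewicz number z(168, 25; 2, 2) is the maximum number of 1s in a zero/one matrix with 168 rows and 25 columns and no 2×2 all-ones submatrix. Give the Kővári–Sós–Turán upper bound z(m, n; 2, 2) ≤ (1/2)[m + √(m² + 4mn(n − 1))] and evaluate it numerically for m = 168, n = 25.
z(168, 25; 2, 2) ≤ (1/2)[168 + √(168² + 4·168·25·24)] = (1/2)[168 + √431424] = 412.4144

Kővári–Sós–Turán: let r_1, ..., r_168 be the row sums and z = Σ r_i the total number of 1s. Each pair of columns can share at most one row with both entries 1 (else a 2×2 all-ones block appears), so Σ_i C(r_i, 2) ≤ C(25, 2) = 300. By convexity Σ_i C(r_i, 2) ≥ 168·C(z/168, 2) = z(z − 168)/(2·168), giving z² − 168z − 168·25·24 ≤ 0 and hence z ≤ (1/2)[168 + √(28224 + 4·100800)] = (1/2)[168 + √431424] ≈ (1/2)(168 + 656.8287) = 412.4144.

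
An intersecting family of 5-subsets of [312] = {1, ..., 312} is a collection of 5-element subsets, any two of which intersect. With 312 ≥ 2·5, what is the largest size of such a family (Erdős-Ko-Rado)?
max |F| = C(311, 4) = 382313855

Erdős-Ko-Rado (1961): when n ≥ 2k, max |F| = C(n−1, k−1). The bound is attained by the star {A : i ∈ A} for any fixed i ∈ [n]. Here C(312−1, 5−1) = C(311, 4) = 382313855.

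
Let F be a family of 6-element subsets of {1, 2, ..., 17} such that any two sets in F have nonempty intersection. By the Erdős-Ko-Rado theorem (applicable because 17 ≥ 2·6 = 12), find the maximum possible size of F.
max |F| = C(16, 5) = 4368

Erdős-Ko-Rado (1961): when n ≥ 2k, max |F| = C(n−1, k−1). The bound is attained by the star {A : i ∈ A} for any fixed i ∈ [n]. Here C(17−1, 6−1) = C(16, 5) = 4368.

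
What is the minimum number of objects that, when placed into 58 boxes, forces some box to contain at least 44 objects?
n = (44 − 1)·58 + 1 = 2495

By the generalised pigeonhole principle, to guarantee some box contains ≥ r objects we need more than (r − 1) · k objects total. Threshold: n = (r − 1) · k + 1. With r = 44 and k = 58: n = 43 · 58 + 1 = 2494 + 1 = 2495. For n = 2494 = 43 · 58, we can put exactly 43 objects in every box, avoiding 44 in any single one — so 2495 is tight.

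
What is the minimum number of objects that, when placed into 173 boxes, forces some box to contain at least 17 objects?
n = (17 − 1)·173 + 1 = 2769

By the generalised pigeonhole principle, to guarantee some box contains ≥ r objects we need more than (r − 1) · k objects total. Threshold: n = (r − 1) · k + 1. With r = 17 and k = 173: n = 16 · 173 + 1 = 2768 + 1 = 2769. For n = 2768 = 16 · 173, we can put exactly 16 objects in every box, avoiding 17 in any single one — so 2769 is tight.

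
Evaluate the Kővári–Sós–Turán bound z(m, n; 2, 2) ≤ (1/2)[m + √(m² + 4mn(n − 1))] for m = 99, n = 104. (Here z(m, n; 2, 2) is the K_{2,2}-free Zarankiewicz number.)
z(99, 104; 2, 2) ≤ (1/2)[99 + √(99² + 4·99·104·103)] = (1/2)[99 + √4251753] = 1080.489

Kővári–Sós–Turán: let r_1, ..., r_99 be the row sums and z = Σ r_i the total number of 1s. Each pair of columns can share at most one row with both entries 1 (else a 2×2 all-ones block appears), so Σ_i C(r_i, 2) ≤ C(104, 2) = 5356. By convexity Σ_i C(r_i, 2) ≥ 99·C(z/99, 2) = z(z − 99)/(2·99), giving z² − 99z − 99·104·103 ≤ 0 and hence z ≤ (1/2)[99 + √(9801 + 4·1060488)] = (1/2)[99 + √4251753] ≈ (1/2)(99 + 2061.9779) = 1080.489.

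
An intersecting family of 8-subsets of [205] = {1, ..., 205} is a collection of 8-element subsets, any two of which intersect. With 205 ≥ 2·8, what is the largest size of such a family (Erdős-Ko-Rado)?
max |F| = C(204, 7) = 2629004673240

The Erdős-Ko-Rado theorem states: for n ≥ 2k, an intersecting family of k-subsets of an n-element set has size at most C(n − 1, k − 1), with equality for 'star' families {A ⊆ [n] : |A| = k, i ∈ A} (fix an element i). For n = 205, k = 8: C(204, 7) = 2629004673240.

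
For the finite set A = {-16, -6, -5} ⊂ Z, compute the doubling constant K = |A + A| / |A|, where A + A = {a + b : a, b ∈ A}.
K = |A + A| / |A| = 6/3 = 2

Enumerate A + A = {a + b : a, b ∈ A}. With |A| = 3, there are |A|^2 = 9 ordered sum pairs; collecting distinct values, A + A = {-32, -22, -21, -12, -11, -10}, so |A + A| = 6. Thus K = 6/3 = 2. For comparison, the minimum possible |A + A| over all 3-element sets is 2·3 − 1 = 5 (so min K = 5/3), attained only by arithmetic progressions.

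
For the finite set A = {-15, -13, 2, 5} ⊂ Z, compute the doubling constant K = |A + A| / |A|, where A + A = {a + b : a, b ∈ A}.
K = |A + A| / |A| = 10/4 = 5/2

Enumerate A + A = {a + b : a, b ∈ A}. With |A| = 4, there are |A|^2 = 16 ordered sum pairs; collecting distinct values, A + A = {-30, -28, -26, -13, -11, -10, -8, 4, 7, 10}, so |A + A| = 10. Thus K = 10/4 = 5/2. For comparison, the minimum possible |A + A| over all 4-element sets is 2·4 − 1 = 7 (so min K = 7/4), attained only by arithmetic progressions.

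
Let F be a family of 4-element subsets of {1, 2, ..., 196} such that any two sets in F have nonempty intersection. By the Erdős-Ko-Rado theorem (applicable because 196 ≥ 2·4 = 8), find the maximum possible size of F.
max |F| = C(195, 3) = 1216865

The Erdős-Ko-Rado theorem states: for n ≥ 2k, an intersecting family of k-subsets of an n-element set has size at most C(n − 1, k − 1), with equality for 'star' families {A ⊆ [n] : |A| = k, i ∈ A} (fix an element i). For n = 196, k = 4: C(195, 3) = 1216865.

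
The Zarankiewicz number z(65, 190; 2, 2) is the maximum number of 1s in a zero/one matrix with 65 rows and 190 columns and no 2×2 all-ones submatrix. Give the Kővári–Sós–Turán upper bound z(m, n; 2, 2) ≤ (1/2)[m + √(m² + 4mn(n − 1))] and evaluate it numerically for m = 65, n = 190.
z(65, 190; 2, 2) ≤ (1/2)[65 + √(65² + 4·65·190·189)] = (1/2)[65 + √9340825] = 1560.6382

Kővári–Sós–Turán: let r_1, ..., r_65 be the row sums and z = Σ r_i the total number of 1s. Each pair of columns can share at most one row with both entries 1 (else a 2×2 all-ones block appears), so Σ_i C(r_i, 2) ≤ C(190, 2) = 17955. By convexity Σ_i C(r_i, 2) ≥ 65·C(z/65, 2) = z(z − 65)/(2·65), giving z² − 65z − 65·190·189 ≤ 0 and hence z ≤ (1/2)[65 + √(4225 + 4·2334150)] = (1/2)[65 + √9340825] ≈ (1/2)(65 + 3056.2763) = 1560.6382.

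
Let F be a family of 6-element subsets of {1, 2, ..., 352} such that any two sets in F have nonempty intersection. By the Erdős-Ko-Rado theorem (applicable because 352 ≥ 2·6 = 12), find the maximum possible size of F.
max |F| = C(351, 5) = 43144760295

The Erdős-Ko-Rado theorem states: for n ≥ 2k, an intersecting family of k-subsets of an n-element set has size at most C(n − 1, k − 1), with equality for 'star' families {A ⊆ [n] : |A| = k, i ∈ A} (fix an element i). For n = 352, k = 6: C(351, 5) = 43144760295.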